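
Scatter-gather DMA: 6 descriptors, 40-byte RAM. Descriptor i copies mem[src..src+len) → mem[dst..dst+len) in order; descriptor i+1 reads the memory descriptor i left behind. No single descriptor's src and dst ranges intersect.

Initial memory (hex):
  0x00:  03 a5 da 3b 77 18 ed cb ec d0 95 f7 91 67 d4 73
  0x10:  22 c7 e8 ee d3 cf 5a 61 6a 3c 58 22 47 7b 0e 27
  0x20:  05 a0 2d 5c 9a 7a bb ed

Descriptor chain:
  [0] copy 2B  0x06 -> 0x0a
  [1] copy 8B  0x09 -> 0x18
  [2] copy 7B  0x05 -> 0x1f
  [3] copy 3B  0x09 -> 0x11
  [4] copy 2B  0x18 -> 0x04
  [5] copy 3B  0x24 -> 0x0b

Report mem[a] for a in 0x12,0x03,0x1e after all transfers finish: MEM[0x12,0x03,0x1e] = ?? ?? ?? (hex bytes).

MEM[0x12,0x03,0x1e] = ed 3b 73

  after D0: wrote 2B at 0x0a = edcb
  after D1: wrote 8B at 0x18 = d0edcb9167d47322
  after D2: wrote 7B at 0x1f = 18edcbecd0edcb
  after D3: wrote 3B at 0x11 = d0edcb
  after D4: wrote 2B at 0x04 = d0ed
  after D5: wrote 3B at 0x0b = edcbbb
query mem[0x12]=0xed, mem[0x03]=0x3b, mem[0x1e]=0x73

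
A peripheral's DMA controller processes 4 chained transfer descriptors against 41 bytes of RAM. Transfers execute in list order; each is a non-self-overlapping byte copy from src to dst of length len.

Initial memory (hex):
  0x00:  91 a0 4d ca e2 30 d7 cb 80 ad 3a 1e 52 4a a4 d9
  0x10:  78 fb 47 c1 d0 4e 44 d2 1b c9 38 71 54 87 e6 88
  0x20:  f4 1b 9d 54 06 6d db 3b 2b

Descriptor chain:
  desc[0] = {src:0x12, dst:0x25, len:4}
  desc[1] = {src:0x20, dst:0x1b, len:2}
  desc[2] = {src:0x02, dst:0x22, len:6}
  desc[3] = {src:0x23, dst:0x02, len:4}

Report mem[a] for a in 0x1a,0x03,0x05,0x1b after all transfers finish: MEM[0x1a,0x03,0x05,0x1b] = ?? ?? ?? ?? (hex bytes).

  after D0: wrote 4B at 0x25 = 47c1d04e
  after D1: wrote 2B at 0x1b = f41b
  after D2: wrote 6B at 0x22 = 4dcae230d7cb
  after D3: wrote 4B at 0x02 = cae230d7
query mem[0x1a]=0x38, mem[0x03]=0xe2, mem[0x05]=0xd7, mem[0x1b]=0xf4

MEM[0x1a,0x03,0x05,0x1b] = 38 e2 d7 f4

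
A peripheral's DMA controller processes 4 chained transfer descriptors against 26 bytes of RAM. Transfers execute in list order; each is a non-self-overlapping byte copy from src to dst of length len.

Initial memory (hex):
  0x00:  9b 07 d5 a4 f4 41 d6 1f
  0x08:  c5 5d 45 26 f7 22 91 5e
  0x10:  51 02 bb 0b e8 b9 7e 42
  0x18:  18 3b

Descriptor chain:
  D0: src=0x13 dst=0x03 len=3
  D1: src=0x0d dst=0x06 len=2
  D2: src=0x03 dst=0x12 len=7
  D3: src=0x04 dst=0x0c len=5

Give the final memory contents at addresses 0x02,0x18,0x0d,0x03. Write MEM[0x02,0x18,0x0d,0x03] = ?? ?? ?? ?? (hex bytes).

#0 dst[0x03+3] := {0x0b,0xe8,0xb9}
#1 dst[0x06+2] := {0x22,0x91}
#2 dst[0x12+7] := {0x0b,0xe8,0xb9,0x22,0x91,0xc5,0x5d}
#3 dst[0x0c+5] := {0xe8,0xb9,0x22,0x91,0xc5}
query mem[0x02]=0xd5, mem[0x18]=0x5d, mem[0x0d]=0xb9, mem[0x03]=0x0b

MEM[0x02,0x18,0x0d,0x03] = d5 5d b9 0b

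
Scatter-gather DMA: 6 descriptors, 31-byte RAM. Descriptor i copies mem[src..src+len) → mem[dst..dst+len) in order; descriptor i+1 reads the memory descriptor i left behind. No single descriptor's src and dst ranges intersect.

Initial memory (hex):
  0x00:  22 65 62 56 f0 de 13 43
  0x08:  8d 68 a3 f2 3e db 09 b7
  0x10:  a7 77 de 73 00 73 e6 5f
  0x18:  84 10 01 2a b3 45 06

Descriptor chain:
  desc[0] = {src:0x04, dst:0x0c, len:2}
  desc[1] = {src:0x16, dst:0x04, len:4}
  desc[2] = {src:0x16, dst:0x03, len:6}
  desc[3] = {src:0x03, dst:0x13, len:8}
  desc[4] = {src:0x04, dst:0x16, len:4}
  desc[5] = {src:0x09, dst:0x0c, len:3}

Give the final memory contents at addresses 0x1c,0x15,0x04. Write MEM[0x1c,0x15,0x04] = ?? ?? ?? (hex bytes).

MEM[0x1c,0x15,0x04] = b3 84 5f

D0: mem[0x0c..0x0d] <- [f0 de]
D1: mem[0x04..0x07] <- [e6 5f 84 10]
D2: mem[0x03..0x08] <- [e6 5f 84 10 01 2a]
D3: mem[0x13..0x1a] <- [e6 5f 84 10 01 2a 68 a3]
D4: mem[0x16..0x19] <- [5f 84 10 01]
D5: mem[0x0c..0x0e] <- [68 a3 f2]
query mem[0x1c]=0xb3, mem[0x15]=0x84, mem[0x04]=0x5f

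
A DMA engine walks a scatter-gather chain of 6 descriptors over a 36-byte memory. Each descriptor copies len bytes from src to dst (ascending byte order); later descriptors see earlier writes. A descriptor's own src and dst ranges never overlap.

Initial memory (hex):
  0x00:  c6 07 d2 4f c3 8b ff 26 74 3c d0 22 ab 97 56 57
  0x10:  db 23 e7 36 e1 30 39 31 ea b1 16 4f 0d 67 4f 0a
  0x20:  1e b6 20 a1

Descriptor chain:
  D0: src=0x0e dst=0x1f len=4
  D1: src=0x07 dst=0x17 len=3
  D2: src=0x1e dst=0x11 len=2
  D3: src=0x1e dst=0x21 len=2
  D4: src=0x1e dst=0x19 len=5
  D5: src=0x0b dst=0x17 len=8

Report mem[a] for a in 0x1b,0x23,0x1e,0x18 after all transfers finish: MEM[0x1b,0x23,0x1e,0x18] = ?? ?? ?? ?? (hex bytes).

#0 dst[0x1f+4] := {0x56,0x57,0xdb,0x23}
#1 dst[0x17+3] := {0x26,0x74,0x3c}
#2 dst[0x11+2] := {0x4f,0x56}
#3 dst[0x21+2] := {0x4f,0x56}
#4 dst[0x19+5] := {0x4f,0x56,0x57,0x4f,0x56}
#5 dst[0x17+8] := {0x22,0xab,0x97,0x56,0x57,0xdb,0x4f,0x56}
query mem[0x1b]=0x57, mem[0x23]=0xa1, mem[0x1e]=0x56, mem[0x18]=0xab

MEM[0x1b,0x23,0x1e,0x18] = 57 a1 56 ab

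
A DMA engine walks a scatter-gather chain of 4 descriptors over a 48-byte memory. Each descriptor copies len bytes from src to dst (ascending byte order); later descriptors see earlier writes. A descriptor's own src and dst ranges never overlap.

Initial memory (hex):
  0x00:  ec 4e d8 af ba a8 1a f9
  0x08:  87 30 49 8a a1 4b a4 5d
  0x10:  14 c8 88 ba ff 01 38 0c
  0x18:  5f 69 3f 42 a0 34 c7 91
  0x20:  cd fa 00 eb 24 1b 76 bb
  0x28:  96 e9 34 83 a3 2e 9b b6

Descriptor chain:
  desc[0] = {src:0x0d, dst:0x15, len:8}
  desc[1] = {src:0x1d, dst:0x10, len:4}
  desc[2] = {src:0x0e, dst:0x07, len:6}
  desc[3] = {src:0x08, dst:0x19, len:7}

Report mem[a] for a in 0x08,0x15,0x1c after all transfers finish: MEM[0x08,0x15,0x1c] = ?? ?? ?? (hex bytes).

MEM[0x08,0x15,0x1c] = 5d 4b 91

#0 dst[0x15+8] := {0x4b,0xa4,0x5d,0x14,0xc8,0x88,0xba,0xff}
#1 dst[0x10+4] := {0x34,0xc7,0x91,0xcd}
#2 dst[0x07+6] := {0xa4,0x5d,0x34,0xc7,0x91,0xcd}
#3 dst[0x19+7] := {0x5d,0x34,0xc7,0x91,0xcd,0x4b,0xa4}
query mem[0x08]=0x5d, mem[0x15]=0x4b, mem[0x1c]=0x91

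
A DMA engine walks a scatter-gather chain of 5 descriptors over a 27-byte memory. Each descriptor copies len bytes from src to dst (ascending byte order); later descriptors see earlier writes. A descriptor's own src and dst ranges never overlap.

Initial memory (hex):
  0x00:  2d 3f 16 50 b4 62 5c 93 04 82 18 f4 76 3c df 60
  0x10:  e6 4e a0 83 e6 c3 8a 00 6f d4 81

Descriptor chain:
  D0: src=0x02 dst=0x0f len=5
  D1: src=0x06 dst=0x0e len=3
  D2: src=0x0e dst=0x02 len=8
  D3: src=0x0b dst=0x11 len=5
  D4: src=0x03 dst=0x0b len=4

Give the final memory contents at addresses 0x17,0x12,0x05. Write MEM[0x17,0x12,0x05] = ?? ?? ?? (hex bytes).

MEM[0x17,0x12,0x05] = 00 76 b4

D0: mem[0x0f..0x13] <- [16 50 b4 62 5c]
D1: mem[0x0e..0x10] <- [5c 93 04]
D2: mem[0x02..0x09] <- [5c 93 04 b4 62 5c e6 c3]
D3: mem[0x11..0x15] <- [f4 76 3c 5c 93]
D4: mem[0x0b..0x0e] <- [93 04 b4 62]
query mem[0x17]=0x00, mem[0x12]=0x76, mem[0x05]=0xb4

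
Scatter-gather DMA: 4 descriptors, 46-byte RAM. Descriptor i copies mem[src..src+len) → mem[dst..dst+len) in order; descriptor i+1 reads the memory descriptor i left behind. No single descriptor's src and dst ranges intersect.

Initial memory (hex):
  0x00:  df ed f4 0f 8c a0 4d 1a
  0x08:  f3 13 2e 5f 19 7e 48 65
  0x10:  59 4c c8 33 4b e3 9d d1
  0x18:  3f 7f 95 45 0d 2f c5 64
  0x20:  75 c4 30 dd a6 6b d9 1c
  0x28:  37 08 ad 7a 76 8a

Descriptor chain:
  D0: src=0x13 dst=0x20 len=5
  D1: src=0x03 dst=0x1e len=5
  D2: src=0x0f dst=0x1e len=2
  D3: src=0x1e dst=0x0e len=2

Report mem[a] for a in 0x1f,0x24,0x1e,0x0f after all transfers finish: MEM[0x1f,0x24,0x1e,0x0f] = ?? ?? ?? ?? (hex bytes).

  after D0: wrote 5B at 0x20 = 334be39dd1
  after D1: wrote 5B at 0x1e = 0f8ca04d1a
  after D2: wrote 2B at 0x1e = 6559
  after D3: wrote 2B at 0x0e = 6559
query mem[0x1f]=0x59, mem[0x24]=0xd1, mem[0x1e]=0x65, mem[0x0f]=0x59

MEM[0x1f,0x24,0x1e,0x0f] = 59 d1 65 59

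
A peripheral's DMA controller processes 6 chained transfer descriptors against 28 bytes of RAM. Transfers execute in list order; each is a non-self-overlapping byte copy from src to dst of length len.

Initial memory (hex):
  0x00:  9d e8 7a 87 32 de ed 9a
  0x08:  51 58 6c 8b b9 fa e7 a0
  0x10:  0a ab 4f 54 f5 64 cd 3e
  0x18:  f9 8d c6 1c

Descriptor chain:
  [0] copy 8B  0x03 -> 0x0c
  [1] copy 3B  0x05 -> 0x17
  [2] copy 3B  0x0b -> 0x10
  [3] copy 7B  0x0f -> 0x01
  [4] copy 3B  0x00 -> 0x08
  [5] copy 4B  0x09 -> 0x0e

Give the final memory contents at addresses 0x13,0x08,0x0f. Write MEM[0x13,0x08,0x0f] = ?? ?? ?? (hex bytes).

D0: mem[0x0c..0x13] <- [87 32 de ed 9a 51 58 6c]
D1: mem[0x17..0x19] <- [de ed 9a]
D2: mem[0x10..0x12] <- [8b 87 32]
D3: mem[0x01..0x07] <- [ed 8b 87 32 6c f5 64]
D4: mem[0x08..0x0a] <- [9d ed 8b]
D5: mem[0x0e..0x11] <- [ed 8b 8b 87]
query mem[0x13]=0x6c, mem[0x08]=0x9d, mem[0x0f]=0x8b

MEM[0x13,0x08,0x0f] = 6c 9d 8b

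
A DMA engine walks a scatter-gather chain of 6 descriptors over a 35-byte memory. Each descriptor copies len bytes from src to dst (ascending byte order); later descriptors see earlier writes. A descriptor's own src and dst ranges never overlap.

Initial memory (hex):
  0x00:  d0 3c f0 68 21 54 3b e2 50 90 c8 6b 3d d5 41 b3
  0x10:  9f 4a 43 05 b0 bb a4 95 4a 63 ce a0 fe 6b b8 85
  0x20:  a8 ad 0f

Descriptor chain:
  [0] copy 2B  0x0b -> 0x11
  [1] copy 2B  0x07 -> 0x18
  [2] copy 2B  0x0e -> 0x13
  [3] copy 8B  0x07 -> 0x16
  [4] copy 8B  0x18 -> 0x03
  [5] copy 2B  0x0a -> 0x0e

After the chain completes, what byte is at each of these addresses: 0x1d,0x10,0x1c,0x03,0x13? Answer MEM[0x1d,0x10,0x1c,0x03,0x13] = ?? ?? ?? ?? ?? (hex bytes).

MEM[0x1d,0x10,0x1c,0x03,0x13] = 41 9f d5 90 41

[0] 0x0b->0x11 len=2 : 6b 3d
[1] 0x07->0x18 len=2 : e2 50
[2] 0x0e->0x13 len=2 : 41 b3
[3] 0x07->0x16 len=8 : e2 50 90 c8 6b 3d d5 41
[4] 0x18->0x03 len=8 : 90 c8 6b 3d d5 41 b8 85
[5] 0x0a->0x0e len=2 : 85 6b
query mem[0x1d]=0x41, mem[0x10]=0x9f, mem[0x1c]=0xd5, mem[0x03]=0x90, mem[0x13]=0x41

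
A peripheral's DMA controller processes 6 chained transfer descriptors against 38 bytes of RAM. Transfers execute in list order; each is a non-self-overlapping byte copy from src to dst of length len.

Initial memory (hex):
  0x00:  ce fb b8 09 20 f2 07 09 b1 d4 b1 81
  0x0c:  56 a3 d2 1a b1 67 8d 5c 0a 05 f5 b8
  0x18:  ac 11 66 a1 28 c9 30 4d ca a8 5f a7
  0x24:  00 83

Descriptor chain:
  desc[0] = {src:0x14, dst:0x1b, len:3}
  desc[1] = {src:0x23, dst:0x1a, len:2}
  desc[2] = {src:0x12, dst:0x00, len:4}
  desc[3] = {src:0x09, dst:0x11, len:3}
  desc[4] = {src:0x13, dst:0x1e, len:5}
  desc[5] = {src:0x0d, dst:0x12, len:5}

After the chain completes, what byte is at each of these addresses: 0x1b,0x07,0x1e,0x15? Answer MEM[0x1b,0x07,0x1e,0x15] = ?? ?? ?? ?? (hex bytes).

D0: mem[0x1b..0x1d] <- [0a 05 f5]
D1: mem[0x1a..0x1b] <- [a7 00]
D2: mem[0x00..0x03] <- [8d 5c 0a 05]
D3: mem[0x11..0x13] <- [d4 b1 81]
D4: mem[0x1e..0x22] <- [81 0a 05 f5 b8]
D5: mem[0x12..0x16] <- [a3 d2 1a b1 d4]
query mem[0x1b]=0x00, mem[0x07]=0x09, mem[0x1e]=0x81, mem[0x15]=0xb1

MEM[0x1b,0x07,0x1e,0x15] = 00 09 81 b1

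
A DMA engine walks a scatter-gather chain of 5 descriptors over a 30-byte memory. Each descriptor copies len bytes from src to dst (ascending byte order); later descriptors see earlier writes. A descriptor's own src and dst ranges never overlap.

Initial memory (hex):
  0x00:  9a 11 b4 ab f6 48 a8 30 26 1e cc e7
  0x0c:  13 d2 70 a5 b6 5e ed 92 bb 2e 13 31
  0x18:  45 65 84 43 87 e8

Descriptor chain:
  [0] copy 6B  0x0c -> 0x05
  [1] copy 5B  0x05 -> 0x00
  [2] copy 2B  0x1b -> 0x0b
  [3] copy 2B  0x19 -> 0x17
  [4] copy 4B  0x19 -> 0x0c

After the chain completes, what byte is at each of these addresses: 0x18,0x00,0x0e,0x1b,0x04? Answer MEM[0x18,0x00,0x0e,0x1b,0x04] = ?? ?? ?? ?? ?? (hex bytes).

MEM[0x18,0x00,0x0e,0x1b,0x04] = 84 13 43 43 b6

#0 dst[0x05+6] := {0x13,0xd2,0x70,0xa5,0xb6,0x5e}
#1 dst[0x00+5] := {0x13,0xd2,0x70,0xa5,0xb6}
#2 dst[0x0b+2] := {0x43,0x87}
#3 dst[0x17+2] := {0x65,0x84}
#4 dst[0x0c+4] := {0x65,0x84,0x43,0x87}
query mem[0x18]=0x84, mem[0x00]=0x13, mem[0x0e]=0x43, mem[0x1b]=0x43, mem[0x04]=0xb6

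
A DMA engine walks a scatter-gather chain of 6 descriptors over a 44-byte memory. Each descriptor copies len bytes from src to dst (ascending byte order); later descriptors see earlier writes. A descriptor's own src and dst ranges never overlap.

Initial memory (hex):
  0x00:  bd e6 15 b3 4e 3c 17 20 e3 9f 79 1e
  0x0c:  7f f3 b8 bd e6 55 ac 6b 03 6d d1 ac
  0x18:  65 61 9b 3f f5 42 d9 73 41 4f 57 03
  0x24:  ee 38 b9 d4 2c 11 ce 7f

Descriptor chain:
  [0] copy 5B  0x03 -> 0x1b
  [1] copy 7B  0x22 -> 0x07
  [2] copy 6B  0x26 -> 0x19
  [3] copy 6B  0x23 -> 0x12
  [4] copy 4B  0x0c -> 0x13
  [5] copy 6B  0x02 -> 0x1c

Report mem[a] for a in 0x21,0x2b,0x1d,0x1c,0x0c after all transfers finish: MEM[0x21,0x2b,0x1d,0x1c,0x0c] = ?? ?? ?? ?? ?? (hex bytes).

MEM[0x21,0x2b,0x1d,0x1c,0x0c] = 57 7f b3 15 d4

  after D0: wrote 5B at 0x1b = b34e3c1720
  after D1: wrote 7B at 0x07 = 5703ee38b9d42c
  after D2: wrote 6B at 0x19 = b9d42c11ce7f
  after D3: wrote 6B at 0x12 = 03ee38b9d42c
  after D4: wrote 4B at 0x13 = d42cb8bd
  after D5: wrote 6B at 0x1c = 15b34e3c1757
query mem[0x21]=0x57, mem[0x2b]=0x7f, mem[0x1d]=0xb3, mem[0x1c]=0x15, mem[0x0c]=0xd4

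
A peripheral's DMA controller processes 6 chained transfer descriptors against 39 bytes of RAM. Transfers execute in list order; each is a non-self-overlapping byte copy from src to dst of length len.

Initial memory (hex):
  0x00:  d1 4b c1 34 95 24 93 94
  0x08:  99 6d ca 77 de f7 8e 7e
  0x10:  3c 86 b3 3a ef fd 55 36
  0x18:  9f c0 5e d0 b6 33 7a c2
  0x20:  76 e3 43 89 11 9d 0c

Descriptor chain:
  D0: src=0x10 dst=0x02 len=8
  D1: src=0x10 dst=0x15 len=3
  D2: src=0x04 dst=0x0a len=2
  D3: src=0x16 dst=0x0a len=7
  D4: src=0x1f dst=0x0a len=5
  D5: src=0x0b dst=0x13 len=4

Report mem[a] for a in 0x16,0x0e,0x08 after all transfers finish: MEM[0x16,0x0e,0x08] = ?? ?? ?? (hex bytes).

MEM[0x16,0x0e,0x08] = 89 89 55

D0: mem[0x02..0x09] <- [3c 86 b3 3a ef fd 55 36]
D1: mem[0x15..0x17] <- [3c 86 b3]
D2: mem[0x0a..0x0b] <- [b3 3a]
D3: mem[0x0a..0x10] <- [86 b3 9f c0 5e d0 b6]
D4: mem[0x0a..0x0e] <- [c2 76 e3 43 89]
D5: mem[0x13..0x16] <- [76 e3 43 89]
query mem[0x16]=0x89, mem[0x0e]=0x89, mem[0x08]=0x55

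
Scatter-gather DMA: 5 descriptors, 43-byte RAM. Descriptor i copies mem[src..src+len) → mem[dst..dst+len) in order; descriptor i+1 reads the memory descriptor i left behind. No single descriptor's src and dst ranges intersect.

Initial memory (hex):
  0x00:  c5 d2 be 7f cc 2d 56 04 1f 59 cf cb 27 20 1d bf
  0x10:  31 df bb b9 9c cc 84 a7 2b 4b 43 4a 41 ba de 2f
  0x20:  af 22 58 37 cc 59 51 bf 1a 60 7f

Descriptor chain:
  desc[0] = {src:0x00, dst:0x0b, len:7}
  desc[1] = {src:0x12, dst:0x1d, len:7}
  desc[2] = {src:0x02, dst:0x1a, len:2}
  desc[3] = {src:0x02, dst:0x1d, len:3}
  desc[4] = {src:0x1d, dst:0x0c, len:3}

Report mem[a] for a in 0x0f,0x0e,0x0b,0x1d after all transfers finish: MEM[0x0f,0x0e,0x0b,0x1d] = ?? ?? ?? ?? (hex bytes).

[0] 0x00->0x0b len=7 : c5 d2 be 7f cc 2d 56
[1] 0x12->0x1d len=7 : bb b9 9c cc 84 a7 2b
[2] 0x02->0x1a len=2 : be 7f
[3] 0x02->0x1d len=3 : be 7f cc
[4] 0x1d->0x0c len=3 : be 7f cc
query mem[0x0f]=0xcc, mem[0x0e]=0xcc, mem[0x0b]=0xc5, mem[0x1d]=0xbe

MEM[0x0f,0x0e,0x0b,0x1d] = cc cc c5 be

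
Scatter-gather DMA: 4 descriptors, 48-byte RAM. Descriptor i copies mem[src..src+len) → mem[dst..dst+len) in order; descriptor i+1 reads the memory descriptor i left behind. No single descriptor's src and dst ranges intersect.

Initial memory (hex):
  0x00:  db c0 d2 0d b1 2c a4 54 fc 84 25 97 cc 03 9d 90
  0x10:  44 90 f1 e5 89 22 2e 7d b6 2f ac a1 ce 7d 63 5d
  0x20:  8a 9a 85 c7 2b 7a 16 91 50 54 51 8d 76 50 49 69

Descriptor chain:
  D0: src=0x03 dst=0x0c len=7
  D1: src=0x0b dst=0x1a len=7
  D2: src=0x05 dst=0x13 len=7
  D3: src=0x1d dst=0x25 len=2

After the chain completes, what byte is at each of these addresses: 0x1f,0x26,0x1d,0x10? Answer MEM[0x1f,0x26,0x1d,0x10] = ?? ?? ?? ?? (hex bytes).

  after D0: wrote 7B at 0x0c = 0db12ca454fc84
  after D1: wrote 7B at 0x1a = 970db12ca454fc
  after D2: wrote 7B at 0x13 = 2ca454fc842597
  after D3: wrote 2B at 0x25 = 2ca4
query mem[0x1f]=0x54, mem[0x26]=0xa4, mem[0x1d]=0x2c, mem[0x10]=0x54

MEM[0x1f,0x26,0x1d,0x10] = 54 a4 2c 54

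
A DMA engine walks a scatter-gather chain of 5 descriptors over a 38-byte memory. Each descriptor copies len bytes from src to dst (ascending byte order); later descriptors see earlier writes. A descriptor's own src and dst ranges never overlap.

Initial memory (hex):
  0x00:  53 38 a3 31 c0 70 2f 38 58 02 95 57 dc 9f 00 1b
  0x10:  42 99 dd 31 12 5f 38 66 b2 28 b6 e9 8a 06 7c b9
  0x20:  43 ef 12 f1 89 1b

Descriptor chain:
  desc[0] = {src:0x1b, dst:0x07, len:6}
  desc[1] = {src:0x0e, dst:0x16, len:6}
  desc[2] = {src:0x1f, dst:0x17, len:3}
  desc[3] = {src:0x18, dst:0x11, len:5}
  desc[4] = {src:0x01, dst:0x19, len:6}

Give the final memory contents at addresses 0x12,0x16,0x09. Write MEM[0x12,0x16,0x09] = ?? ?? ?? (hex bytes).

MEM[0x12,0x16,0x09] = ef 00 06

#0 dst[0x07+6] := {0xe9,0x8a,0x06,0x7c,0xb9,0x43}
#1 dst[0x16+6] := {0x00,0x1b,0x42,0x99,0xdd,0x31}
#2 dst[0x17+3] := {0xb9,0x43,0xef}
#3 dst[0x11+5] := {0x43,0xef,0xdd,0x31,0x8a}
#4 dst[0x19+6] := {0x38,0xa3,0x31,0xc0,0x70,0x2f}
query mem[0x12]=0xef, mem[0x16]=0x00, mem[0x09]=0x06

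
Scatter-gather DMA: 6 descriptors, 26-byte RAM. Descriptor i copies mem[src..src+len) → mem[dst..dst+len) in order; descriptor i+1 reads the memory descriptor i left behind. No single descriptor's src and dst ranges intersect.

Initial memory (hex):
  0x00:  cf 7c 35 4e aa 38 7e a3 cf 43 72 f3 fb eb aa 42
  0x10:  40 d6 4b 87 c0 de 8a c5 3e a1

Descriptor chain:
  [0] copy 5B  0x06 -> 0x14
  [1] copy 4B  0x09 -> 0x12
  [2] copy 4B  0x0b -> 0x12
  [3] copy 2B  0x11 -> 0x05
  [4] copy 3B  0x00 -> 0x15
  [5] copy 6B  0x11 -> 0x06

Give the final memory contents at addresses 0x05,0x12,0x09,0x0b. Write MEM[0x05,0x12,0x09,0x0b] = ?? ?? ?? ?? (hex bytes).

MEM[0x05,0x12,0x09,0x0b] = d6 f3 eb 7c

D0: mem[0x14..0x18] <- [7e a3 cf 43 72]
D1: mem[0x12..0x15] <- [43 72 f3 fb]
D2: mem[0x12..0x15] <- [f3 fb eb aa]
D3: mem[0x05..0x06] <- [d6 f3]
D4: mem[0x15..0x17] <- [cf 7c 35]
D5: mem[0x06..0x0b] <- [d6 f3 fb eb cf 7c]
query mem[0x05]=0xd6, mem[0x12]=0xf3, mem[0x09]=0xeb, mem[0x0b]=0x7c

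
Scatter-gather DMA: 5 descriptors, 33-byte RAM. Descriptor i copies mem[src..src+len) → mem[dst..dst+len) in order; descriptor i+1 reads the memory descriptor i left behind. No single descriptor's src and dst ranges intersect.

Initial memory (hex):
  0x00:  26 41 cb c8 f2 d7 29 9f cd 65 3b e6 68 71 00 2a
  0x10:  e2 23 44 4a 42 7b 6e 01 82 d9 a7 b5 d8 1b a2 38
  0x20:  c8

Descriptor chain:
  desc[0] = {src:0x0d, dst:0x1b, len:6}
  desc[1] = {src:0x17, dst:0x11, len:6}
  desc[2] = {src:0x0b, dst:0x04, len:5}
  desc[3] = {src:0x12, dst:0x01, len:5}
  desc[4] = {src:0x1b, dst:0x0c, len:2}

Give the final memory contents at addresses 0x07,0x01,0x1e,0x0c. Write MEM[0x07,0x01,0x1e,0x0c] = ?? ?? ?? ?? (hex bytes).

MEM[0x07,0x01,0x1e,0x0c] = 00 82 e2 71

#0 dst[0x1b+6] := {0x71,0x00,0x2a,0xe2,0x23,0x44}
#1 dst[0x11+6] := {0x01,0x82,0xd9,0xa7,0x71,0x00}
#2 dst[0x04+5] := {0xe6,0x68,0x71,0x00,0x2a}
#3 dst[0x01+5] := {0x82,0xd9,0xa7,0x71,0x00}
#4 dst[0x0c+2] := {0x71,0x00}
query mem[0x07]=0x00, mem[0x01]=0x82, mem[0x1e]=0xe2, mem[0x0c]=0x71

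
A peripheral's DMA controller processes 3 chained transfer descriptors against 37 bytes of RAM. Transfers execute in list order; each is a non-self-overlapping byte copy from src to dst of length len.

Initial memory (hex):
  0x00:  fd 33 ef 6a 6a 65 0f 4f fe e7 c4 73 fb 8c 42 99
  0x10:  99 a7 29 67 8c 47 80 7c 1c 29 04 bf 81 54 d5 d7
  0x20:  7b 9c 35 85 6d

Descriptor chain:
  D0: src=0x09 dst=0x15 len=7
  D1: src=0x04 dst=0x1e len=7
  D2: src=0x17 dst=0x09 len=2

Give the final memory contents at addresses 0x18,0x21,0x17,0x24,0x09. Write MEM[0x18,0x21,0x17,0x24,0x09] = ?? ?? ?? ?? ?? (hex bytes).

MEM[0x18,0x21,0x17,0x24,0x09] = fb 4f 73 c4 73

#0 dst[0x15+7] := {0xe7,0xc4,0x73,0xfb,0x8c,0x42,0x99}
#1 dst[0x1e+7] := {0x6a,0x65,0x0f,0x4f,0xfe,0xe7,0xc4}
#2 dst[0x09+2] := {0x73,0xfb}
query mem[0x18]=0xfb, mem[0x21]=0x4f, mem[0x17]=0x73, mem[0x24]=0xc4, mem[0x09]=0x73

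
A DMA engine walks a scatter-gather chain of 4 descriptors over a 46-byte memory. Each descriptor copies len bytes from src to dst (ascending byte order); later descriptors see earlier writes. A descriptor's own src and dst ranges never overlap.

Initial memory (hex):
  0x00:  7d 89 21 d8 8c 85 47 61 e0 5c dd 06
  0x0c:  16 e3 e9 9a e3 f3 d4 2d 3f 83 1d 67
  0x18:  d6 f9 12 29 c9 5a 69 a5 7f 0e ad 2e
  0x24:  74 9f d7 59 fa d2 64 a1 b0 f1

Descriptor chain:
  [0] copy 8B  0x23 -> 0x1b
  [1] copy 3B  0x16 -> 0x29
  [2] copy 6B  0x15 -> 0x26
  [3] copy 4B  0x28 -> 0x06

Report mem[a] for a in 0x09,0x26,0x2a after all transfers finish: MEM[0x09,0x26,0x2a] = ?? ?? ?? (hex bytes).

#0 dst[0x1b+8] := {0x2e,0x74,0x9f,0xd7,0x59,0xfa,0xd2,0x64}
#1 dst[0x29+3] := {0x1d,0x67,0xd6}
#2 dst[0x26+6] := {0x83,0x1d,0x67,0xd6,0xf9,0x12}
#3 dst[0x06+4] := {0x67,0xd6,0xf9,0x12}
query mem[0x09]=0x12, mem[0x26]=0x83, mem[0x2a]=0xf9

MEM[0x09,0x26,0x2a] = 12 83 f9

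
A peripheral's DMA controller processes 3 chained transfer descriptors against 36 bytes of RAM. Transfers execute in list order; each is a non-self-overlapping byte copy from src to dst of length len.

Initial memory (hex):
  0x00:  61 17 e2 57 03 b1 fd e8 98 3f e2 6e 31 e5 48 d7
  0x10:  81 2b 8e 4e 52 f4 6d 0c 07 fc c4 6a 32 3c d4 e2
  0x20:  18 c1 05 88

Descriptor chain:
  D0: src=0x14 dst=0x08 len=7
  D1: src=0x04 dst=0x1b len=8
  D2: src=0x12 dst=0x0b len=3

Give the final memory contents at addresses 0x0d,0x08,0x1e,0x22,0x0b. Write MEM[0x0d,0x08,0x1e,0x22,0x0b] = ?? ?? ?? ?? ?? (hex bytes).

  after D0: wrote 7B at 0x08 = 52f46d0c07fcc4
  after D1: wrote 8B at 0x1b = 03b1fde852f46d0c
  after D2: wrote 3B at 0x0b = 8e4e52
query mem[0x0d]=0x52, mem[0x08]=0x52, mem[0x1e]=0xe8, mem[0x22]=0x0c, mem[0x0b]=0x8e

MEM[0x0d,0x08,0x1e,0x22,0x0b] = 52 52 e8 0c 8e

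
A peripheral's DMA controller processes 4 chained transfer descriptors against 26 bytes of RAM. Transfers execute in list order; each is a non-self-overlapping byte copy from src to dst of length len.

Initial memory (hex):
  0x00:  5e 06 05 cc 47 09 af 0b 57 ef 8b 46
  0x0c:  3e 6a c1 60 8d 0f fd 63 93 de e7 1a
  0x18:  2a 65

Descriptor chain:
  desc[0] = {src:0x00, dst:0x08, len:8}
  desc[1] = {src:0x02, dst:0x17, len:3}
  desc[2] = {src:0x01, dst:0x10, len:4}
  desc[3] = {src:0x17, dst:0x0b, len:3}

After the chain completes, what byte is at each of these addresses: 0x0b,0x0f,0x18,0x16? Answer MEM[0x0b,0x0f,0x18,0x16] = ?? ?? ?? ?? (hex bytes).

#0 dst[0x08+8] := {0x5e,0x06,0x05,0xcc,0x47,0x09,0xaf,0x0b}
#1 dst[0x17+3] := {0x05,0xcc,0x47}
#2 dst[0x10+4] := {0x06,0x05,0xcc,0x47}
#3 dst[0x0b+3] := {0x05,0xcc,0x47}
query mem[0x0b]=0x05, mem[0x0f]=0x0b, mem[0x18]=0xcc, mem[0x16]=0xe7

MEM[0x0b,0x0f,0x18,0x16] = 05 0b cc e7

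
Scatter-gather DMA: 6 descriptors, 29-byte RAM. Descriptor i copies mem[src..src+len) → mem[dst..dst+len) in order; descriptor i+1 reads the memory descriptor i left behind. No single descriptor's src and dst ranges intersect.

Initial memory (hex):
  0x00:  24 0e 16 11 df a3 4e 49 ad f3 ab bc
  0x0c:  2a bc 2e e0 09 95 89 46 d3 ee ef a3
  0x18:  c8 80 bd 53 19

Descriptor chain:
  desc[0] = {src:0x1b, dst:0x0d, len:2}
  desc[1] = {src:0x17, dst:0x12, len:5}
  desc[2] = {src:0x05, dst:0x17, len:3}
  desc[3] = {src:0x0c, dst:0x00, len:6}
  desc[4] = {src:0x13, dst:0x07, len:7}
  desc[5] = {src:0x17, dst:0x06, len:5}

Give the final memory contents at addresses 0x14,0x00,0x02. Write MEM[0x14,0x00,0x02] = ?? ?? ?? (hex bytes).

MEM[0x14,0x00,0x02] = 80 2a 19

#0 dst[0x0d+2] := {0x53,0x19}
#1 dst[0x12+5] := {0xa3,0xc8,0x80,0xbd,0x53}
#2 dst[0x17+3] := {0xa3,0x4e,0x49}
#3 dst[0x00+6] := {0x2a,0x53,0x19,0xe0,0x09,0x95}
#4 dst[0x07+7] := {0xc8,0x80,0xbd,0x53,0xa3,0x4e,0x49}
#5 dst[0x06+5] := {0xa3,0x4e,0x49,0xbd,0x53}
query mem[0x14]=0x80, mem[0x00]=0x2a, mem[0x02]=0x19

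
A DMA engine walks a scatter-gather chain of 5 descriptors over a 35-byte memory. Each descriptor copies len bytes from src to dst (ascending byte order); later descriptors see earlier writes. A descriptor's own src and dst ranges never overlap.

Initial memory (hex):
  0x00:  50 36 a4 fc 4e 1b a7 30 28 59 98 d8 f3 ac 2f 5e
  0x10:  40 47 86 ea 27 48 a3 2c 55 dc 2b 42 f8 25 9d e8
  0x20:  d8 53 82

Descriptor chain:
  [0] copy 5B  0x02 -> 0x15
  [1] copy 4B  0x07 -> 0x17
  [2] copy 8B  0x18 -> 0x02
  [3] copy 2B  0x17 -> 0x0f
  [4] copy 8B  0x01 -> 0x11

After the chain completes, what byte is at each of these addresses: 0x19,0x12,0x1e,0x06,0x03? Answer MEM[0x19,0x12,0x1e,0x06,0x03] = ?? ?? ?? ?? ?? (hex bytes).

MEM[0x19,0x12,0x1e,0x06,0x03] = 59 28 9d f8 59

D0: mem[0x15..0x19] <- [a4 fc 4e 1b a7]
D1: mem[0x17..0x1a] <- [30 28 59 98]
D2: mem[0x02..0x09] <- [28 59 98 42 f8 25 9d e8]
D3: mem[0x0f..0x10] <- [30 28]
D4: mem[0x11..0x18] <- [36 28 59 98 42 f8 25 9d]
query mem[0x19]=0x59, mem[0x12]=0x28, mem[0x1e]=0x9d, mem[0x06]=0xf8, mem[0x03]=0x59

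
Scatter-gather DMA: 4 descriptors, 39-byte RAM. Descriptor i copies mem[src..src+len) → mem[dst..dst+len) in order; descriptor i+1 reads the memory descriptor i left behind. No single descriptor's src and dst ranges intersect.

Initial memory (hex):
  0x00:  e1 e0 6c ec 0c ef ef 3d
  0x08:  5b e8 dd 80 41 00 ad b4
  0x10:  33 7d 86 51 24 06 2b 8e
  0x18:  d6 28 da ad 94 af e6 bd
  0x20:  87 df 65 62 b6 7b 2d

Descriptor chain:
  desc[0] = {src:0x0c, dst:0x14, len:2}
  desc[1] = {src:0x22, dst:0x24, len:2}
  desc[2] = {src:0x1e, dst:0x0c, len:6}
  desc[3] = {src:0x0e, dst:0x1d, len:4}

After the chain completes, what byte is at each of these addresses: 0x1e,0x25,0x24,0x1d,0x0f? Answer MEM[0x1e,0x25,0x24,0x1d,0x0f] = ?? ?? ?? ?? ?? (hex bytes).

MEM[0x1e,0x25,0x24,0x1d,0x0f] = df 62 65 87 df

D0: mem[0x14..0x15] <- [41 00]
D1: mem[0x24..0x25] <- [65 62]
D2: mem[0x0c..0x11] <- [e6 bd 87 df 65 62]
D3: mem[0x1d..0x20] <- [87 df 65 62]
query mem[0x1e]=0xdf, mem[0x25]=0x62, mem[0x24]=0x65, mem[0x1d]=0x87, mem[0x0f]=0xdf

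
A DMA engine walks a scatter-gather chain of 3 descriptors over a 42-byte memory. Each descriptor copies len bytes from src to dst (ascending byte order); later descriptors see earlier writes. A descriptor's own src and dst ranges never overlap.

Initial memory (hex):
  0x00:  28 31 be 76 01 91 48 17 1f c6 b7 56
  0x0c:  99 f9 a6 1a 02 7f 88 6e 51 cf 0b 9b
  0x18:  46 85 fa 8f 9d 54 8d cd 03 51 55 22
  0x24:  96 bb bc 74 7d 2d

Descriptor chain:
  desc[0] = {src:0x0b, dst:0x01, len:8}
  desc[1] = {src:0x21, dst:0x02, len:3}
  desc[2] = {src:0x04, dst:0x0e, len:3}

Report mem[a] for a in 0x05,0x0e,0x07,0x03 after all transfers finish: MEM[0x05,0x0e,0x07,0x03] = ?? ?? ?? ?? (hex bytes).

MEM[0x05,0x0e,0x07,0x03] = 1a 22 7f 55

#0 dst[0x01+8] := {0x56,0x99,0xf9,0xa6,0x1a,0x02,0x7f,0x88}
#1 dst[0x02+3] := {0x51,0x55,0x22}
#2 dst[0x0e+3] := {0x22,0x1a,0x02}
query mem[0x05]=0x1a, mem[0x0e]=0x22, mem[0x07]=0x7f, mem[0x03]=0x55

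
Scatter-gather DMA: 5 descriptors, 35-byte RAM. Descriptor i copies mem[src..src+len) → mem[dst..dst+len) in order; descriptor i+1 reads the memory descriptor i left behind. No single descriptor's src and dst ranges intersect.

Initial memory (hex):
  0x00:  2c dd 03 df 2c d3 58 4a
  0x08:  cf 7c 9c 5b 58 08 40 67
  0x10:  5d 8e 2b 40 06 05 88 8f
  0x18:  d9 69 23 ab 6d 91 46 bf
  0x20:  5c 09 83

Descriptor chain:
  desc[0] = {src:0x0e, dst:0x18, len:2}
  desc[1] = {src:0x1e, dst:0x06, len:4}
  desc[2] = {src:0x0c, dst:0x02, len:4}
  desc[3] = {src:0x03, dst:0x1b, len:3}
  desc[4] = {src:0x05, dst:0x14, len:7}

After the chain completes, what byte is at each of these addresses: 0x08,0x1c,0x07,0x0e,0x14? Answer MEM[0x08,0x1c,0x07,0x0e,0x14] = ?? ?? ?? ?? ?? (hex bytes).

MEM[0x08,0x1c,0x07,0x0e,0x14] = 5c 40 bf 40 67

  after D0: wrote 2B at 0x18 = 4067
  after D1: wrote 4B at 0x06 = 46bf5c09
  after D2: wrote 4B at 0x02 = 58084067
  after D3: wrote 3B at 0x1b = 084067
  after D4: wrote 7B at 0x14 = 6746bf5c099c5b
query mem[0x08]=0x5c, mem[0x1c]=0x40, mem[0x07]=0xbf, mem[0x0e]=0x40, mem[0x14]=0x67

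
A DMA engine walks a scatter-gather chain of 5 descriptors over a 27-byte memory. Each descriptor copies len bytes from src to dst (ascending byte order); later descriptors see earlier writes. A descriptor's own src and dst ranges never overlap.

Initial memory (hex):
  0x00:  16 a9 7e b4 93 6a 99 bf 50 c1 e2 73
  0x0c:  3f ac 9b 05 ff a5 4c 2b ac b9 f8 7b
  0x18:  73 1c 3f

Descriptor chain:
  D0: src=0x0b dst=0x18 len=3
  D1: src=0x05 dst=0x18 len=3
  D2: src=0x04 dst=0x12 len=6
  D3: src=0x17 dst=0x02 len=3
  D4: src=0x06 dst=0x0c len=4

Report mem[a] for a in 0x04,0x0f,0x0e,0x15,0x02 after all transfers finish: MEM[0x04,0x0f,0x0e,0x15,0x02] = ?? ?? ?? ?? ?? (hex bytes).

MEM[0x04,0x0f,0x0e,0x15,0x02] = 99 c1 50 bf c1

#0 dst[0x18+3] := {0x73,0x3f,0xac}
#1 dst[0x18+3] := {0x6a,0x99,0xbf}
#2 dst[0x12+6] := {0x93,0x6a,0x99,0xbf,0x50,0xc1}
#3 dst[0x02+3] := {0xc1,0x6a,0x99}
#4 dst[0x0c+4] := {0x99,0xbf,0x50,0xc1}
query mem[0x04]=0x99, mem[0x0f]=0xc1, mem[0x0e]=0x50, mem[0x15]=0xbf, mem[0x02]=0xc1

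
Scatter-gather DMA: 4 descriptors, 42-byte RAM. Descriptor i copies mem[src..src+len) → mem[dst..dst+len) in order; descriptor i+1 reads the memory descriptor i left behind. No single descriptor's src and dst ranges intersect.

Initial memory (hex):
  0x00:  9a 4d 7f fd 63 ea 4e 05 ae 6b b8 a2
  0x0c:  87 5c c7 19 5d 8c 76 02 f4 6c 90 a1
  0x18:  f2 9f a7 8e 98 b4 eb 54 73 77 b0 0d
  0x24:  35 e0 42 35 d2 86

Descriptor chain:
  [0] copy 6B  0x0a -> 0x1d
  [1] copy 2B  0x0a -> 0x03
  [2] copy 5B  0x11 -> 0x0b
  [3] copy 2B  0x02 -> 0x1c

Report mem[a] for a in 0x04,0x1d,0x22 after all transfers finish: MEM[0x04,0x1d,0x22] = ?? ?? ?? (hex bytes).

D0: mem[0x1d..0x22] <- [b8 a2 87 5c c7 19]
D1: mem[0x03..0x04] <- [b8 a2]
D2: mem[0x0b..0x0f] <- [8c 76 02 f4 6c]
D3: mem[0x1c..0x1d] <- [7f b8]
query mem[0x04]=0xa2, mem[0x1d]=0xb8, mem[0x22]=0x19

MEM[0x04,0x1d,0x22] = a2 b8 19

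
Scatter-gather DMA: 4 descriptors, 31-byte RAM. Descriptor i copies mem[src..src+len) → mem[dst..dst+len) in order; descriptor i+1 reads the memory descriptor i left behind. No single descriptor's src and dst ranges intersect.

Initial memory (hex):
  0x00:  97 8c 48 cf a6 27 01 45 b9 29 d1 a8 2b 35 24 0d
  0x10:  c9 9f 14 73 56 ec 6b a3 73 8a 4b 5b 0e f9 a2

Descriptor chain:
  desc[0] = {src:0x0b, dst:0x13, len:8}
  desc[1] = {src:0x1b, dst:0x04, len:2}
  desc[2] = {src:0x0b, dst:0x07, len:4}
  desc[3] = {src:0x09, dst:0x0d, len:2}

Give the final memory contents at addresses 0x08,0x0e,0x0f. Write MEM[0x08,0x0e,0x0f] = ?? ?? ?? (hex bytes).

D0: mem[0x13..0x1a] <- [a8 2b 35 24 0d c9 9f 14]
D1: mem[0x04..0x05] <- [5b 0e]
D2: mem[0x07..0x0a] <- [a8 2b 35 24]
D3: mem[0x0d..0x0e] <- [35 24]
query mem[0x08]=0x2b, mem[0x0e]=0x24, mem[0x0f]=0x0d

MEM[0x08,0x0e,0x0f] = 2b 24 0d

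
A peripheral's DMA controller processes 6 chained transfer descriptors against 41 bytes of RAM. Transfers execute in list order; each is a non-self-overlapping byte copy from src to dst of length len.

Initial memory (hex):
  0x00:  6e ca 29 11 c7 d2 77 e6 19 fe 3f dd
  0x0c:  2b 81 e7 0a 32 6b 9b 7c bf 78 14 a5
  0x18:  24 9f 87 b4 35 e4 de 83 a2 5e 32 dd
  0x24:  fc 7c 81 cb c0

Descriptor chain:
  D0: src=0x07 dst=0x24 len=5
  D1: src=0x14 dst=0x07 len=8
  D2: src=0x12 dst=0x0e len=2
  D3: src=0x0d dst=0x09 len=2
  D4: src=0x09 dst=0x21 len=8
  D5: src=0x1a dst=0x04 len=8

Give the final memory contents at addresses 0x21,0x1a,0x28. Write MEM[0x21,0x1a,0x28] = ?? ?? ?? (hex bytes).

MEM[0x21,0x1a,0x28] = 87 87 32

[0] 0x07->0x24 len=5 : e6 19 fe 3f dd
[1] 0x14->0x07 len=8 : bf 78 14 a5 24 9f 87 b4
[2] 0x12->0x0e len=2 : 9b 7c
[3] 0x0d->0x09 len=2 : 87 9b
[4] 0x09->0x21 len=8 : 87 9b 24 9f 87 9b 7c 32
[5] 0x1a->0x04 len=8 : 87 b4 35 e4 de 83 a2 87
query mem[0x21]=0x87, mem[0x1a]=0x87, mem[0x28]=0x32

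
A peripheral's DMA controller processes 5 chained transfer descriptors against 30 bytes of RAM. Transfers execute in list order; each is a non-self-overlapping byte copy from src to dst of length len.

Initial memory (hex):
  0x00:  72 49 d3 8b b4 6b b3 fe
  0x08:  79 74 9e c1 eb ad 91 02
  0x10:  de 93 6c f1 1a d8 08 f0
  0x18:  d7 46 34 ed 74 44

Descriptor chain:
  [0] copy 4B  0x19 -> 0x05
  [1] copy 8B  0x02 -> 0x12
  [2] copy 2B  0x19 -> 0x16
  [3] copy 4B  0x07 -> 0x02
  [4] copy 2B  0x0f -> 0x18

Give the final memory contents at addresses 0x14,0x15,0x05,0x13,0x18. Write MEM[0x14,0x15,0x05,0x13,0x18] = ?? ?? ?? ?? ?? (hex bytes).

MEM[0x14,0x15,0x05,0x13,0x18] = b4 46 9e 8b 02

[0] 0x19->0x05 len=4 : 46 34 ed 74
[1] 0x02->0x12 len=8 : d3 8b b4 46 34 ed 74 74
[2] 0x19->0x16 len=2 : 74 34
[3] 0x07->0x02 len=4 : ed 74 74 9e
[4] 0x0f->0x18 len=2 : 02 de
query mem[0x14]=0xb4, mem[0x15]=0x46, mem[0x05]=0x9e, mem[0x13]=0x8b, mem[0x18]=0x02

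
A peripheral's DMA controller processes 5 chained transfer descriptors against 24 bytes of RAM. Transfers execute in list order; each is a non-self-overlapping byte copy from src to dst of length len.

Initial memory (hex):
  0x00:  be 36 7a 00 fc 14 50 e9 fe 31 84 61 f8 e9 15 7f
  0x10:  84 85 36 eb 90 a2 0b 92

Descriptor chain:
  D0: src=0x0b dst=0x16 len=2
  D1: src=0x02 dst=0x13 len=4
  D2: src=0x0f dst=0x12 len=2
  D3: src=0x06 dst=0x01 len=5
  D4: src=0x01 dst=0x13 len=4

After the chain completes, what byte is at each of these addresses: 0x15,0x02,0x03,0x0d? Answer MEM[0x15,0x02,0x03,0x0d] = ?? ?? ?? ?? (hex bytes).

[0] 0x0b->0x16 len=2 : 61 f8
[1] 0x02->0x13 len=4 : 7a 00 fc 14
[2] 0x0f->0x12 len=2 : 7f 84
[3] 0x06->0x01 len=5 : 50 e9 fe 31 84
[4] 0x01->0x13 len=4 : 50 e9 fe 31
query mem[0x15]=0xfe, mem[0x02]=0xe9, mem[0x03]=0xfe, mem[0x0d]=0xe9

MEM[0x15,0x02,0x03,0x0d] = fe e9 fe e9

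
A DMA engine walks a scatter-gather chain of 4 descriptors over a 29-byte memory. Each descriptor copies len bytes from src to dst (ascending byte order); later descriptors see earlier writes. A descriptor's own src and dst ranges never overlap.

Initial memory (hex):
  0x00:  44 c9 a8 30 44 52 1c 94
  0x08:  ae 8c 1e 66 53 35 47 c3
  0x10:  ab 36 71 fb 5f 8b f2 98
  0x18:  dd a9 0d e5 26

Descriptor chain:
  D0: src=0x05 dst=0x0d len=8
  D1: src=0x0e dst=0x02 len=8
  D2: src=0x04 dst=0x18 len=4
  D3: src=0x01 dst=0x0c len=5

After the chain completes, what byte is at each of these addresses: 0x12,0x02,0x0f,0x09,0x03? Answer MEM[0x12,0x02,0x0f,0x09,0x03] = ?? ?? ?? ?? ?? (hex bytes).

MEM[0x12,0x02,0x0f,0x09,0x03] = 1e 1c ae 8b 94

[0] 0x05->0x0d len=8 : 52 1c 94 ae 8c 1e 66 53
[1] 0x0e->0x02 len=8 : 1c 94 ae 8c 1e 66 53 8b
[2] 0x04->0x18 len=4 : ae 8c 1e 66
[3] 0x01->0x0c len=5 : c9 1c 94 ae 8c
query mem[0x12]=0x1e, mem[0x02]=0x1c, mem[0x0f]=0xae, mem[0x09]=0x8b, mem[0x03]=0x94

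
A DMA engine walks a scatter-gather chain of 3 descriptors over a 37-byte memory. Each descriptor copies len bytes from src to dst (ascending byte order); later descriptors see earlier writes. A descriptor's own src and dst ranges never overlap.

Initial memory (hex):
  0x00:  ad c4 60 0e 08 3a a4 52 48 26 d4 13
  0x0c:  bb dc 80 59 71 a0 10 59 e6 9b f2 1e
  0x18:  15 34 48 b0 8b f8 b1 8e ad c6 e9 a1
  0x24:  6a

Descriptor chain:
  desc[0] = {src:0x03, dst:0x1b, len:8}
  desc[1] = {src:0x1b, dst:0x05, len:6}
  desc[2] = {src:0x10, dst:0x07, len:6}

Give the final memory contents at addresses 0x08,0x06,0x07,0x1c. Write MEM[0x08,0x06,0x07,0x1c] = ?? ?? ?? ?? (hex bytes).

D0: mem[0x1b..0x22] <- [0e 08 3a a4 52 48 26 d4]
D1: mem[0x05..0x0a] <- [0e 08 3a a4 52 48]
D2: mem[0x07..0x0c] <- [71 a0 10 59 e6 9b]
query mem[0x08]=0xa0, mem[0x06]=0x08, mem[0x07]=0x71, mem[0x1c]=0x08

MEM[0x08,0x06,0x07,0x1c] = a0 08 71 08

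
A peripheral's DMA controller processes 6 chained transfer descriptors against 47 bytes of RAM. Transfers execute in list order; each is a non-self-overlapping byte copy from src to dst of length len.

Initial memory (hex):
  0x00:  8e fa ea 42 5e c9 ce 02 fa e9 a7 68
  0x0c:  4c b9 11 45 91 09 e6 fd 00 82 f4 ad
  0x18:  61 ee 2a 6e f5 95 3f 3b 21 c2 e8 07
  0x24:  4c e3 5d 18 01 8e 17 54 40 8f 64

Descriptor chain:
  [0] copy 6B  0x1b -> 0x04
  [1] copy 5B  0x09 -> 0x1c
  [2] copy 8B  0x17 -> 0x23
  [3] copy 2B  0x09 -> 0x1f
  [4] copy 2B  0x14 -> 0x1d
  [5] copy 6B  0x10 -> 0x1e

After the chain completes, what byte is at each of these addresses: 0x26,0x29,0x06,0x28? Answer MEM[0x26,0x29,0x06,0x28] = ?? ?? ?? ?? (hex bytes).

MEM[0x26,0x29,0x06,0x28] = 2a a7 95 21

D0: mem[0x04..0x09] <- [6e f5 95 3f 3b 21]
D1: mem[0x1c..0x20] <- [21 a7 68 4c b9]
D2: mem[0x23..0x2a] <- [ad 61 ee 2a 6e 21 a7 68]
D3: mem[0x1f..0x20] <- [21 a7]
D4: mem[0x1d..0x1e] <- [00 82]
D5: mem[0x1e..0x23] <- [91 09 e6 fd 00 82]
query mem[0x26]=0x2a, mem[0x29]=0xa7, mem[0x06]=0x95, mem[0x28]=0x21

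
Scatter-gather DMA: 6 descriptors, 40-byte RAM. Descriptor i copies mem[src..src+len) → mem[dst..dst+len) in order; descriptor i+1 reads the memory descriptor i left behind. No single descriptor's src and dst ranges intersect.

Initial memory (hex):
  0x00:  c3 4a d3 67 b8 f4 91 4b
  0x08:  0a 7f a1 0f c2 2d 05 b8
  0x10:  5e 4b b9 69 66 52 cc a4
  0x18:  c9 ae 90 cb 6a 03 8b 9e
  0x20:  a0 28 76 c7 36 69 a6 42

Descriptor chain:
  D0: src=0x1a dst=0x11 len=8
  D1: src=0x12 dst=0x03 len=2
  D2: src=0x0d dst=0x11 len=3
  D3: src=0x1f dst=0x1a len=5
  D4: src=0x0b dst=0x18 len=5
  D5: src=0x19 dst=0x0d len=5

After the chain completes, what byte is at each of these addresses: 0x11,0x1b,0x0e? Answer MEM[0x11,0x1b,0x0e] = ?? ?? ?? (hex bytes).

  after D0: wrote 8B at 0x11 = 90cb6a038b9ea028
  after D1: wrote 2B at 0x03 = cb6a
  after D2: wrote 3B at 0x11 = 2d05b8
  after D3: wrote 5B at 0x1a = 9ea02876c7
  after D4: wrote 5B at 0x18 = 0fc22d05b8
  after D5: wrote 5B at 0x0d = c22d05b876
query mem[0x11]=0x76, mem[0x1b]=0x05, mem[0x0e]=0x2d

MEM[0x11,0x1b,0x0e] = 76 05 2d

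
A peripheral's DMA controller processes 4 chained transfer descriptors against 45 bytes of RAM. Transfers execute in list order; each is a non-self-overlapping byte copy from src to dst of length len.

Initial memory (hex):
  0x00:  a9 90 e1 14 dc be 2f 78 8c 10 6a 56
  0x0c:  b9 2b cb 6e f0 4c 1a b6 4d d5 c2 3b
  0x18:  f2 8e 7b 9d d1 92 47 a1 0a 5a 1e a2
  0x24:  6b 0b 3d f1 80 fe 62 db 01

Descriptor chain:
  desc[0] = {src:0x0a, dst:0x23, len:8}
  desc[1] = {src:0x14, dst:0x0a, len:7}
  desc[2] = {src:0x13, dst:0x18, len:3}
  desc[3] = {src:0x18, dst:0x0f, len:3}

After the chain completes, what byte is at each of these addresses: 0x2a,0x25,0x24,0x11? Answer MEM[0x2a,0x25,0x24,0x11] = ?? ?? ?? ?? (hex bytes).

D0: mem[0x23..0x2a] <- [6a 56 b9 2b cb 6e f0 4c]
D1: mem[0x0a..0x10] <- [4d d5 c2 3b f2 8e 7b]
D2: mem[0x18..0x1a] <- [b6 4d d5]
D3: mem[0x0f..0x11] <- [b6 4d d5]
query mem[0x2a]=0x4c, mem[0x25]=0xb9, mem[0x24]=0x56, mem[0x11]=0xd5

MEM[0x2a,0x25,0x24,0x11] = 4c b9 56 d5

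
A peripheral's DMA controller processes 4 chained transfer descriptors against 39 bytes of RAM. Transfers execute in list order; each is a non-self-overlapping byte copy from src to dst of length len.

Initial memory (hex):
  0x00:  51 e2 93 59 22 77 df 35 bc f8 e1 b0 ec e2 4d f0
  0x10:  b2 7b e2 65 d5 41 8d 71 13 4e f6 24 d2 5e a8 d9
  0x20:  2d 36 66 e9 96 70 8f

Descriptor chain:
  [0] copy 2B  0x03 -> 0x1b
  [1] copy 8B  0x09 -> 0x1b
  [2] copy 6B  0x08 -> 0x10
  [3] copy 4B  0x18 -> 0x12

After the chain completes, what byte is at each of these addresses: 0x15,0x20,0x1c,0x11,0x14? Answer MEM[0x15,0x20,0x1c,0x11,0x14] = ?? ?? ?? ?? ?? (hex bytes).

[0] 0x03->0x1b len=2 : 59 22
[1] 0x09->0x1b len=8 : f8 e1 b0 ec e2 4d f0 b2
[2] 0x08->0x10 len=6 : bc f8 e1 b0 ec e2
[3] 0x18->0x12 len=4 : 13 4e f6 f8
query mem[0x15]=0xf8, mem[0x20]=0x4d, mem[0x1c]=0xe1, mem[0x11]=0xf8, mem[0x14]=0xf6

MEM[0x15,0x20,0x1c,0x11,0x14] = f8 4d e1 f8 f6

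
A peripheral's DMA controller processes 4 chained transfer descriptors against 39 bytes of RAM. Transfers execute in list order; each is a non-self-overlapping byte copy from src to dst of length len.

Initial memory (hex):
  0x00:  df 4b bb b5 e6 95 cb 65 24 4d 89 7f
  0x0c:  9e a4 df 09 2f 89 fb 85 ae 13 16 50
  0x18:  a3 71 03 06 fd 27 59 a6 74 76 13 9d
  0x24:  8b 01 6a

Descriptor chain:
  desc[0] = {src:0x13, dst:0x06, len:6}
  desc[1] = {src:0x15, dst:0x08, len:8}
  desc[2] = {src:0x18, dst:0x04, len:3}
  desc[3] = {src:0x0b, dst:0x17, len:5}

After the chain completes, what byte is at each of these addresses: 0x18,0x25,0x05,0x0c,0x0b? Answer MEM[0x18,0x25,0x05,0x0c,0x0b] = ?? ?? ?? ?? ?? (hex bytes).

D0: mem[0x06..0x0b] <- [85 ae 13 16 50 a3]
D1: mem[0x08..0x0f] <- [13 16 50 a3 71 03 06 fd]
D2: mem[0x04..0x06] <- [a3 71 03]
D3: mem[0x17..0x1b] <- [a3 71 03 06 fd]
query mem[0x18]=0x71, mem[0x25]=0x01, mem[0x05]=0x71, mem[0x0c]=0x71, mem[0x0b]=0xa3

MEM[0x18,0x25,0x05,0x0c,0x0b] = 71 01 71 71 a3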